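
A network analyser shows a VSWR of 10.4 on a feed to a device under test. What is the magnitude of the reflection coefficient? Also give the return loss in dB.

|Γ| ≈ 0.825; return loss ≈ 1.68 dB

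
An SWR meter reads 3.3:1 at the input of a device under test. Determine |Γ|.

|Γ| ≈ 0.535

|Γ| = (S − 1)/(S + 1) = (3.3 − 1)/(3.3 + 1) = 2.3/4.3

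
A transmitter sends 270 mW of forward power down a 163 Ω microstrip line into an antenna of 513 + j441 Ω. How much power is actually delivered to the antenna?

|Γ| = |(350 + j441)/(676 + j441)| = 0.698
|Γ|² = 0.487
P_refl = |Γ|²·P_inc = 131 mW, P_del = (1 − |Γ|²)·P_inc = 139 mW

P_delivered ≈ 139 mW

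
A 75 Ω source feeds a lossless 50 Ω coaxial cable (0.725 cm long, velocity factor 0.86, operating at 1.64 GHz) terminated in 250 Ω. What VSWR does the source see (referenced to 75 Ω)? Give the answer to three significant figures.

VSWR ≈ 3.69

λ = v/f = 0.86·c / 1.64 GHz = 0.157 m
βl = 2π·l/λ = 2π × 0.0461 = 16.6°
tan(βl) = 0.298
Z_in = Z_0·(Z_L + jZ_0·tanβl)/(Z_0 + jZ_L·tanβl) = 84.6 − j111 Ω
Γ_s = (Z_in − Z_s)/(Z_in + Z_s) = (9.55 − j111)/(160 − j111), |Γ_s| = 0.573
VSWR = (1 + |Γ_s|)/(1 − |Γ_s|)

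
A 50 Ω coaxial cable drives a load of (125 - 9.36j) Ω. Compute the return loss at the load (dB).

Γ = (75 − j9.36)/(175 − j9.36), |Γ| = 0.431
RL = −20·log₁₀|Γ| = −20·log₁₀(0.431)

RL ≈ 7.3 dB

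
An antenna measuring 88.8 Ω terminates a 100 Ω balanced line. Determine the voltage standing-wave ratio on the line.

For a purely resistive load, VSWR = R_L/Z_0 or Z_0/R_L (whichever > 1) = 100/88.8

VSWR ≈ 1.13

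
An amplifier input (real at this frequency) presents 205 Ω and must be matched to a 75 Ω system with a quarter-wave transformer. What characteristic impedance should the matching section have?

Z_qwt ≈ 124 Ω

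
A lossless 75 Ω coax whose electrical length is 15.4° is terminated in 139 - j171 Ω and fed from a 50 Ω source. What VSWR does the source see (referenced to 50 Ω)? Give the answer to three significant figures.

VSWR ≈ 6.42

tan(βl) = 0.275
Z_in = Z_0·(Z_L + jZ_0·tanβl)/(Z_0 + jZ_L·tanβl) = 51.4 − j108 Ω
Γ_s = (Z_in − Z_s)/(Z_in + Z_s) = (1.37 − j108)/(101 − j108), |Γ_s| = 0.731
VSWR = (1 + |Γ_s|)/(1 − |Γ_s|)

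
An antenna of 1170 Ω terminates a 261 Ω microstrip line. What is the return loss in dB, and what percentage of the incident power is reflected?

Γ = (1170 − 261)/(1170 + 261) = 0.635
RL = −20·log₁₀(0.635) = 3.94 dB
P_refl/P_inc = |Γ|² = 0.404

RL ≈ 3.94 dB; 40.4% of incident power reflected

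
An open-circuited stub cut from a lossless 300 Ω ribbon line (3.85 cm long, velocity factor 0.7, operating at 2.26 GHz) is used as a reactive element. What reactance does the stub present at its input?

X_in ≈ 502 Ω (inductive)

λ = v/f = 0.7·c / 2.26 GHz = 0.0929 m
βl = 2π·l/λ = 2π × 0.414 = 149°
tan(βl) = -0.597
For an open-circuited stub, Z_in = −jZ_0·cot(βl) = −jZ_0/tan(βl)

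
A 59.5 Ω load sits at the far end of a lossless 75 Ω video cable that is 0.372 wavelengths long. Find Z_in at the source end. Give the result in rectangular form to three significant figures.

Z_in ≈ 73.7 − j17.2 Ω

βl = 2π × 0.372 = 134°
tan(βl) = tan(134°) = -1.04
Z_in = Z_0·(Z_L + jZ_0·tanβl)/(Z_0 + jZ_L·tanβl)
     = 75·(59.5 − j77.9)/(75 − j61.8)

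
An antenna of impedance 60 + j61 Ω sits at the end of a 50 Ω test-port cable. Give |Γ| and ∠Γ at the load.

Γ = (Z_L − Z_0)/(Z_L + Z_0) = (10 + j61)/(110 + j61)
|Γ| = 61.8/126 = 0.491

Γ ≈ 0.491 ∠ 51.7°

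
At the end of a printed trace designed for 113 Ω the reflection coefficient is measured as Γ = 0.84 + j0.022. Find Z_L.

Z_L ≈ 1270 + j191 Ω

Z_L = Z_0·(1 + Γ)/(1 − Γ) = 113·(1.84 + j0.022)/(0.16 − j0.022)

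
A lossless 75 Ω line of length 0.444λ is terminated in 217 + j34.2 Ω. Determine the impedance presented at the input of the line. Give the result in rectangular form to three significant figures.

Z_in ≈ 98.8 + j95.7 Ω

βl = 2π × 0.444 = 160°
tan(βl) = tan(160°) = -0.367
Z_in = Z_0·(Z_L + jZ_0·tanβl)/(Z_0 + jZ_L·tanβl)
     = 75·(217 + j6.66)/(87.6 − j79.7)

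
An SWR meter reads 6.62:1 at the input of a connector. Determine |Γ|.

|Γ| ≈ 0.738

|Γ| = (S − 1)/(S + 1) = (6.62 − 1)/(6.62 + 1) = 5.62/7.62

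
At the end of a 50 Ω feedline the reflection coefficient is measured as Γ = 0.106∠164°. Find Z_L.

Z_L ≈ 40.7 + j2.4 Ω

Z_L = Z_0·(1 + Γ)/(1 − Γ) = 50·(0.898 + j0.0292)/(1.1 − j0.0292)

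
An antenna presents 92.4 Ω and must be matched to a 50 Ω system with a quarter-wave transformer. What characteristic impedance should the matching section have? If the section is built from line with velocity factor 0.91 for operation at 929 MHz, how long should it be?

Z_qwt ≈ 68 Ω; length ≈ 7.35 cm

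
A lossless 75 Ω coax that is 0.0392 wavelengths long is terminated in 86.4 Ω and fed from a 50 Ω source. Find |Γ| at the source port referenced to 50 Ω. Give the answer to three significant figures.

|Γ| ≈ 0.261

βl = 2π × 0.0392 = 14.1°
tan(βl) = 0.251
Z_in = Z_0·(Z_L + jZ_0·tanβl)/(Z_0 + jZ_L·tanβl) = 84.8 − j5.69 Ω
Γ_s = (Z_in − Z_s)/(Z_in + Z_s) = (34.8 − j5.69)/(135 − j5.69), |Γ_s| = 0.261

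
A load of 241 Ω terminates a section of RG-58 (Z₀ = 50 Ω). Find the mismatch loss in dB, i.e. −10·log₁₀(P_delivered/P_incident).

Γ = (241 − 50)/(241 + 50) = 0.656
|Γ|² = 0.431, so P_del/P_inc = 1 − |Γ|² = 0.569
ML = −10·log₁₀(1 − |Γ|²)

mismatch loss ≈ 2.45 dB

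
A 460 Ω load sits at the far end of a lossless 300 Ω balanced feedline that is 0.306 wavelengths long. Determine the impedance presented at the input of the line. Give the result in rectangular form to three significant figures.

βl = 2π × 0.306 = 110°
tan(βl) = tan(110°) = -2.72
Z_in = Z_0·(Z_L + jZ_0·tanβl)/(Z_0 + jZ_L·tanβl)
     = 300·(460 − j817)/(300 − j1250)

Z_in ≈ 210 + j59.9 Ω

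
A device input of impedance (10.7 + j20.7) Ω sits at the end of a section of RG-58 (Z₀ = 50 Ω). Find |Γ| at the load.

Γ = (Z_L − Z_0)/(Z_L + Z_0) = (-39.3 + j20.7)/(60.7 + j20.7)
|Γ| = 44.4/64.1

|Γ| ≈ 0.693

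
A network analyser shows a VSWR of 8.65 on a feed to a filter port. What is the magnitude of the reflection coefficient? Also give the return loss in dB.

|Γ| ≈ 0.793; return loss ≈ 2.02 dB

|Γ| = (S − 1)/(S + 1) = (8.65 − 1)/(8.65 + 1) = 7.65/9.65
RL = −20·log₁₀|Γ| = −20·log₁₀(0.793)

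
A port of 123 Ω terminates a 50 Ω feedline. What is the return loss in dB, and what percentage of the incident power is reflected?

RL ≈ 7.49 dB; 17.8% of incident power reflected

Γ = (123 − 50)/(123 + 50) = 0.422
RL = −20·log₁₀(0.422) = 7.49 dB
P_refl/P_inc = |Γ|² = 0.178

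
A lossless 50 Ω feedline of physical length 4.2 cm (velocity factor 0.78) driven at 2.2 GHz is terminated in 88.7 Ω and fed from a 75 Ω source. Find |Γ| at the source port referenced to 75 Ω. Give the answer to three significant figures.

|Γ| ≈ 0.304

λ = v/f = 0.78·c / 2.2 GHz = 0.106 m
βl = 2π·l/λ = 2π × 0.395 = 142°
tan(βl) = -0.777
Z_in = Z_0·(Z_L + jZ_0·tanβl)/(Z_0 + jZ_L·tanβl) = 49.1 + j28.8 Ω
Γ_s = (Z_in − Z_s)/(Z_in + Z_s) = (-25.9 + j28.8)/(124 + j28.8), |Γ_s| = 0.304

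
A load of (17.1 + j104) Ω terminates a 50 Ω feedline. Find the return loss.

RL ≈ 1.1 dB

Γ = (-32.9 + j104)/(67.1 + j104), |Γ| = 0.881
RL = −20·log₁₀|Γ| = −20·log₁₀(0.881)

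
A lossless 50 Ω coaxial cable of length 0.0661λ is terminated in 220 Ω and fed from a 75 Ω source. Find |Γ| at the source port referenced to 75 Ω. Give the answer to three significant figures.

βl = 2π × 0.0661 = 23.8°
tan(βl) = 0.441
Z_in = Z_0·(Z_L + jZ_0·tanβl)/(Z_0 + jZ_L·tanβl) = 55.2 − j85 Ω
Γ_s = (Z_in − Z_s)/(Z_in + Z_s) = (-19.8 − j85)/(130 − j85), |Γ_s| = 0.561

|Γ| ≈ 0.561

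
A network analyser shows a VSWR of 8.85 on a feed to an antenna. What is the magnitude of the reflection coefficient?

|Γ| = (S − 1)/(S + 1) = (8.85 − 1)/(8.85 + 1) = 7.85/9.85

|Γ| ≈ 0.797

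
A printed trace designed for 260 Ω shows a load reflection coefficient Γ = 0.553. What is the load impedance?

Z_L = Z_0·(1 + Γ)/(1 − Γ) = 260·(1.55)/(0.447)

Z_L ≈ 903 Ω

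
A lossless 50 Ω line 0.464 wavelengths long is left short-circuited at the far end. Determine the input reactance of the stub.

X_in ≈ -11.5 Ω (capacitive)

βl = 2π × 0.464 = 167°
tan(βl) = -0.23
For a short-circuited stub, Z_in = jZ_0·tan(βl)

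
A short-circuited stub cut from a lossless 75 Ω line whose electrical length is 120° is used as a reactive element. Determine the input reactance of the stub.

tan(βl) = -1.73
For a short-circuited stub, Z_in = jZ_0·tan(βl)

X_in ≈ -130 Ω (capacitive)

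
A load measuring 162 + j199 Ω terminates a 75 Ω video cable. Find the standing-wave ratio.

VSWR ≈ 5.71

Γ = (Z_L − Z_0)/(Z_L + Z_0) = (87 + j199)/(237 + j199)
|Γ| = 217/309 = 0.702
VSWR = (1 + |Γ|)/(1 − |Γ|) = 1.7/0.298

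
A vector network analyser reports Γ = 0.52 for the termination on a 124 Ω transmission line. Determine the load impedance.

Z_L ≈ 393 Ω

Z_L = Z_0·(1 + Γ)/(1 − Γ) = 124·(1.52)/(0.48)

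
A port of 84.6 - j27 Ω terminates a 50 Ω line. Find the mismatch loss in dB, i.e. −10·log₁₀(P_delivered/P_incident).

Γ = (34.6 − j27)/(134.6 − j27), |Γ| = 0.32
|Γ|² = 0.102, so P_del/P_inc = 1 − |Γ|² = 0.898
ML = −10·log₁₀(1 − |Γ|²)

mismatch loss ≈ 0.468 dB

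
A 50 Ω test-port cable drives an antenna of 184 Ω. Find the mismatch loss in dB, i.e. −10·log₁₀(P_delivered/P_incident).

mismatch loss ≈ 1.73 dB

Γ = (184 − 50)/(184 + 50) = 0.573
|Γ|² = 0.328, so P_del/P_inc = 1 − |Γ|² = 0.672
ML = −10·log₁₀(1 − |Γ|²)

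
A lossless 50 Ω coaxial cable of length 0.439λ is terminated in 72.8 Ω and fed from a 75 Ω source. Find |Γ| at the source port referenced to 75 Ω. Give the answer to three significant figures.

|Γ| ≈ 0.149

βl = 2π × 0.439 = 158°
tan(βl) = -0.403
Z_in = Z_0·(Z_L + jZ_0·tanβl)/(Z_0 + jZ_L·tanβl) = 62.9 + j16.8 Ω
Γ_s = (Z_in − Z_s)/(Z_in + Z_s) = (-12.1 + j16.8)/(138 + j16.8), |Γ_s| = 0.149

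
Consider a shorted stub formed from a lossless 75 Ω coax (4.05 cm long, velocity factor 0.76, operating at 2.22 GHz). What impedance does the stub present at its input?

λ = v/f = 0.76·c / 2.22 GHz = 0.103 m
βl = 2π·l/λ = 2π × 0.394 = 142°
tan(βl) = -0.782
For a shorted stub, Z_in = jZ_0·tan(βl)

Z_in ≈ −j58.7 Ω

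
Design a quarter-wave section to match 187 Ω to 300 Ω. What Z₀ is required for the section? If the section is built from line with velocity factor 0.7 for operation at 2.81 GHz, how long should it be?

Z_qwt ≈ 237 Ω; length ≈ 1.87 cm

Z_qwt = √(Z_0·R_L) = √(300 × 187) = √56100
λ = 0.7·c/f = 0.0747 m, so l = λ/4 = 0.0187 m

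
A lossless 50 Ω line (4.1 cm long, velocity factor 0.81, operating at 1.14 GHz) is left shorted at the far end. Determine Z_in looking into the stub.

λ = v/f = 0.81·c / 1.14 GHz = 0.213 m
βl = 2π·l/λ = 2π × 0.192 = 69.2°
tan(βl) = 2.64
For a shorted stub, Z_in = jZ_0·tan(βl)

Z_in ≈ +j132 Ω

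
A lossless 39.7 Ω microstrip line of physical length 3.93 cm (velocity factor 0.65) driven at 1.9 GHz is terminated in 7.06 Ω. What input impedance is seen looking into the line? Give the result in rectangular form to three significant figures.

Z_in ≈ 12.5 − j33.9 Ω

λ = v/f = 0.65·c / 1.9 GHz = 0.103 m
βl = 2π·l/λ = 2π × 0.383 = 138°
tan(βl) = tan(138°) = -0.905
Z_in = Z_0·(Z_L + jZ_0·tanβl)/(Z_0 + jZ_L·tanβl)
     = 39.7·(7.06 − j35.9)/(39.7 − j6.39)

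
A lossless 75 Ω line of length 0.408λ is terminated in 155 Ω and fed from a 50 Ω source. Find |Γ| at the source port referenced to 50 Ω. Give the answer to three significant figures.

βl = 2π × 0.408 = 147°
tan(βl) = -0.652
Z_in = Z_0·(Z_L + jZ_0·tanβl)/(Z_0 + jZ_L·tanβl) = 78.4 + j56.8 Ω
Γ_s = (Z_in − Z_s)/(Z_in + Z_s) = (28.4 + j56.8)/(128 + j56.8), |Γ_s| = 0.452

|Γ| ≈ 0.452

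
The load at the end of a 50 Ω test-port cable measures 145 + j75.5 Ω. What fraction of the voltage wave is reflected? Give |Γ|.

Γ = (Z_L − Z_0)/(Z_L + Z_0) = (95 + j75.5)/(195 + j75.5)
|Γ| = 121/209

|Γ| ≈ 0.58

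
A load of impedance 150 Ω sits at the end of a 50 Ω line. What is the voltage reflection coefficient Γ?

Γ = (Z_L − Z_0)/(Z_L + Z_0) = (150 − 50)/(150 + 50) = 100/200

Γ = 0.5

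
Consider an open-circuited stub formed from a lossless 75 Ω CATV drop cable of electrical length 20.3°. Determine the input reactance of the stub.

tan(βl) = 0.37
For an open-circuited stub, Z_in = −jZ_0·cot(βl) = −jZ_0/tan(βl)

X_in ≈ -203 Ω (capacitive)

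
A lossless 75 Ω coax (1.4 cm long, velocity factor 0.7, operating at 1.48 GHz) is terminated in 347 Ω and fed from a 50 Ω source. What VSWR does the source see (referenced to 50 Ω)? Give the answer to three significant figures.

λ = v/f = 0.7·c / 1.48 GHz = 0.142 m
βl = 2π·l/λ = 2π × 0.0987 = 35.5°
tan(βl) = 0.714
Z_in = Z_0·(Z_L + jZ_0·tanβl)/(Z_0 + jZ_L·tanβl) = 44 − j91.7 Ω
Γ_s = (Z_in − Z_s)/(Z_in + Z_s) = (-6.01 − j91.7)/(94 − j91.7), |Γ_s| = 0.7
VSWR = (1 + |Γ_s|)/(1 − |Γ_s|)

VSWR ≈ 5.67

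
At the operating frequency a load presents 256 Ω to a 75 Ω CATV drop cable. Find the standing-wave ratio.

VSWR ≈ 3.41

Γ = (256 − 75)/(256 + 75) = 0.547
VSWR = (1 + 0.547)/(1 − 0.547)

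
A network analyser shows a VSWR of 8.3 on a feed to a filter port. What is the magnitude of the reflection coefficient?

|Γ| = (S − 1)/(S + 1) = (8.3 − 1)/(8.3 + 1) = 7.3/9.3

|Γ| ≈ 0.785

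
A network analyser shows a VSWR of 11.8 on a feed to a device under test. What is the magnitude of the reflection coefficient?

|Γ| ≈ 0.844

|Γ| = (S − 1)/(S + 1) = (11.8 − 1)/(11.8 + 1) = 10.8/12.8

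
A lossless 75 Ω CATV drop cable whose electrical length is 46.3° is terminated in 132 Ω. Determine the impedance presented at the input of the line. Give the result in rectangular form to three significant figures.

Z_in ≈ 63 − j37.5 Ω

tan(βl) = tan(46.3°) = 1.05
Z_in = Z_0·(Z_L + jZ_0·tanβl)/(Z_0 + jZ_L·tanβl)
     = 75·(132 + j78.5)/(75 + j138)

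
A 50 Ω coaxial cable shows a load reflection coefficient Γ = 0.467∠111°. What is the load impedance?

Z_L ≈ 25.2 + j28.1 Ω

Z_L = Z_0·(1 + Γ)/(1 − Γ) = 50·(0.833 + j0.436)/(1.17 − j0.436)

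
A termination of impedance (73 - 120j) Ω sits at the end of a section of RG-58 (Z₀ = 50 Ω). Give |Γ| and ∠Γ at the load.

Γ ≈ 0.711 ∠ -34.9°

Γ = (Z_L − Z_0)/(Z_L + Z_0) = (23 − j120)/(123 − j120)
|Γ| = 122/172 = 0.711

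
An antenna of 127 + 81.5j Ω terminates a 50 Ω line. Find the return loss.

Γ = (77 + j81.5)/(177 + j81.5), |Γ| = 0.575
RL = −20·log₁₀|Γ| = −20·log₁₀(0.575)

RL ≈ 4.8 dB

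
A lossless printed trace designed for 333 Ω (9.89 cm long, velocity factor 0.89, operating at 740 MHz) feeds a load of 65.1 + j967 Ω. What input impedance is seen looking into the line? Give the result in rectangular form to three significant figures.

λ = v/f = 0.89·c / 740 MHz = 0.361 m
βl = 2π·l/λ = 2π × 0.274 = 98.7°
tan(βl) = tan(98.7°) = -6.55
Z_in = Z_0·(Z_L + jZ_0·tanβl)/(Z_0 + jZ_L·tanβl)
     = 333·(65.1 − j1210)/(6670 − j427)

Z_in ≈ 7.1 − j60.2 Ω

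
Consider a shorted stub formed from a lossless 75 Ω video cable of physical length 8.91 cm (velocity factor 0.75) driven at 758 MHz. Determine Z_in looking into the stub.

Z_in ≈ −j230 Ω

λ = v/f = 0.75·c / 758 MHz = 0.297 m
βl = 2π·l/λ = 2π × 0.3 = 108°
tan(βl) = -3.07
For a shorted stub, Z_in = jZ_0·tan(βl)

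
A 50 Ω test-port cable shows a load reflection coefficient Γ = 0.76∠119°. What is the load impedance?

Z_L = Z_0·(1 + Γ)/(1 − Γ) = 50·(0.632 + j0.665)/(1.37 − j0.665)

Z_L ≈ 9.13 + j28.7 Ω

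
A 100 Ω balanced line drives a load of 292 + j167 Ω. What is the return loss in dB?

Γ = (192 + j167)/(392 + j167), |Γ| = 0.597
RL = −20·log₁₀|Γ| = −20·log₁₀(0.597)

RL ≈ 4.48 dB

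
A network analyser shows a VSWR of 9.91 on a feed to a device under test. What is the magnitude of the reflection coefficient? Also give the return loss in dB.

|Γ| = (S − 1)/(S + 1) = (9.91 − 1)/(9.91 + 1) = 8.91/10.9
RL = −20·log₁₀|Γ| = −20·log₁₀(0.817)

|Γ| ≈ 0.817; return loss ≈ 1.76 dB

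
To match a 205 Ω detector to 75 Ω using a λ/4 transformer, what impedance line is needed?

Z_qwt = √(Z_0·R_L) = √(75 × 205) = √15380

Z_qwt ≈ 124 Ω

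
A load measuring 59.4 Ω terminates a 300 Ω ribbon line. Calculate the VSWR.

VSWR ≈ 5.05

For a purely resistive load, VSWR = R_L/Z_0 or Z_0/R_L (whichever > 1) = 300/59.4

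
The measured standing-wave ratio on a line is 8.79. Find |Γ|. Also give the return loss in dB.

|Γ| ≈ 0.796; return loss ≈ 1.98 dB

|Γ| = (S − 1)/(S + 1) = (8.79 − 1)/(8.79 + 1) = 7.79/9.79
RL = −20·log₁₀|Γ| = −20·log₁₀(0.796)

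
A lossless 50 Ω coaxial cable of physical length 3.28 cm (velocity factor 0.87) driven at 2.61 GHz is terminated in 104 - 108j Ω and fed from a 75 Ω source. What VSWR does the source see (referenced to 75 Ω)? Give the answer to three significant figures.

λ = v/f = 0.87·c / 2.61 GHz = 0.1 m
βl = 2π·l/λ = 2π × 0.328 = 118°
tan(βl) = -1.87
Z_in = Z_0·(Z_L + jZ_0·tanβl)/(Z_0 + jZ_L·tanβl) = 19.2 + j41.7 Ω
Γ_s = (Z_in − Z_s)/(Z_in + Z_s) = (-55.8 + j41.7)/(94.2 + j41.7), |Γ_s| = 0.677
VSWR = (1 + |Γ_s|)/(1 − |Γ_s|)

VSWR ≈ 5.18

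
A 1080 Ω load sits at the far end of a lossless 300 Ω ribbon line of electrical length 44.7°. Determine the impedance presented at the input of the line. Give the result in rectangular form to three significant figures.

tan(βl) = tan(44.7°) = 0.99
Z_in = Z_0·(Z_L + jZ_0·tanβl)/(Z_0 + jZ_L·tanβl)
     = 300·(1080 + j297)/(300 + j1070)

Z_in ≈ 156 − j259 Ω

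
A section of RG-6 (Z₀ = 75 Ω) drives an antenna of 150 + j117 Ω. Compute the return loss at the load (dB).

Γ = (75 + j117)/(225 + j117), |Γ| = 0.548
RL = −20·log₁₀|Γ| = −20·log₁₀(0.548)

RL ≈ 5.22 dB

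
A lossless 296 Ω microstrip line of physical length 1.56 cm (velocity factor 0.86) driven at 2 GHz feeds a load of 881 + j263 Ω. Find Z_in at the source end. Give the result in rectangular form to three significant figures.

λ = v/f = 0.86·c / 2 GHz = 0.129 m
βl = 2π·l/λ = 2π × 0.121 = 43.5°
tan(βl) = tan(43.5°) = 0.95
Z_in = Z_0·(Z_L + jZ_0·tanβl)/(Z_0 + jZ_L·tanβl)
     = 296·(881 + j544)/(46.1 + j837)

Z_in ≈ 209 − j300 Ω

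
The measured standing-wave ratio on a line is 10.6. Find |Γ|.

|Γ| = (S − 1)/(S + 1) = (10.6 − 1)/(10.6 + 1) = 9.6/11.6

|Γ| ≈ 0.828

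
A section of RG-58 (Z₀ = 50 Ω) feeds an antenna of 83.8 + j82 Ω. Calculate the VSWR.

VSWR ≈ 3.6

Γ = (Z_L − Z_0)/(Z_L + Z_0) = (33.8 + j82)/(133.8 + j82)
|Γ| = 88.7/157 = 0.565
VSWR = (1 + |Γ|)/(1 − |Γ|) = 1.57/0.435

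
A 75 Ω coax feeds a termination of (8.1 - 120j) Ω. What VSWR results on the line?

Γ = (Z_L − Z_0)/(Z_L + Z_0) = (-66.9 − j120)/(83.1 − j120)
|Γ| = 137/146 = 0.941
VSWR = (1 + |Γ|)/(1 − |Γ|) = 1.94/0.0588

VSWR ≈ 33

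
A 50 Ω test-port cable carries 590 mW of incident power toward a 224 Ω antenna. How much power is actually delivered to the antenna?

Γ = (224 − 50)/(224 + 50) = 0.635
|Γ|² = 0.403
P_refl = |Γ|²·P_inc = 238 mW, P_del = (1 − |Γ|²)·P_inc = 352 mW

P_delivered ≈ 352 mW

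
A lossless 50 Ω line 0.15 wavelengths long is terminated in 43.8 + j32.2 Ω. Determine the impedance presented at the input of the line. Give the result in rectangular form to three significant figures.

βl = 2π × 0.15 = 54°
tan(βl) = tan(54°) = 1.38
Z_in = Z_0·(Z_L + jZ_0·tanβl)/(Z_0 + jZ_L·tanβl)
     = 50·(43.8 + j101)/(5.68 + j60.3)

Z_in ≈ 86.4 − j28.2 Ω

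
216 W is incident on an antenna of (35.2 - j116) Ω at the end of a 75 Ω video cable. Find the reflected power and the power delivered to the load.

P_reflected ≈ 127 W; P_delivered ≈ 89.1 W

|Γ| = |(-39.8 − j116)/(110.2 − j116)| = 0.766
|Γ|² = 0.588
P_refl = |Γ|²·P_inc = 127 W, P_del = (1 − |Γ|²)·P_inc = 89.1 W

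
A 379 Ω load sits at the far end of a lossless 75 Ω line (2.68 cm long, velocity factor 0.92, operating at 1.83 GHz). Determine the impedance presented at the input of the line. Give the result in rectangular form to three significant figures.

Z_in ≈ 18.2 − j34.9 Ω

λ = v/f = 0.92·c / 1.83 GHz = 0.151 m
βl = 2π·l/λ = 2π × 0.178 = 64°
tan(βl) = tan(64°) = 2.05
Z_in = Z_0·(Z_L + jZ_0·tanβl)/(Z_0 + jZ_L·tanβl)
     = 75·(379 + j154)/(75 + j776)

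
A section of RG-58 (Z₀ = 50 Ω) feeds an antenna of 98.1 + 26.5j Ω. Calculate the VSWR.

VSWR ≈ 2.15

Γ = (Z_L − Z_0)/(Z_L + Z_0) = (48.1 + j26.5)/(148.1 + j26.5)
|Γ| = 54.9/150 = 0.365
VSWR = (1 + |Γ|)/(1 − |Γ|) = 1.37/0.635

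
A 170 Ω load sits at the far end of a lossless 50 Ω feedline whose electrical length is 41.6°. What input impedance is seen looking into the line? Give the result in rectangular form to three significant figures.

tan(βl) = tan(41.6°) = 0.888
Z_in = Z_0·(Z_L + jZ_0·tanβl)/(Z_0 + jZ_L·tanβl)
     = 50·(170 + j44.4)/(50 + j151)

Z_in ≈ 30.1 − j46.4 Ω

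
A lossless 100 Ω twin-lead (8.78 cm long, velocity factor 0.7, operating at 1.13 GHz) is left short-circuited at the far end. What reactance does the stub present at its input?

λ = v/f = 0.7·c / 1.13 GHz = 0.186 m
βl = 2π·l/λ = 2π × 0.472 = 170°
tan(βl) = -0.175
For a short-circuited stub, Z_in = jZ_0·tan(βl)

X_in ≈ -17.5 Ω (capacitive)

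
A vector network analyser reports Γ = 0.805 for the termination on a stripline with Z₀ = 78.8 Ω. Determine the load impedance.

Z_L = Z_0·(1 + Γ)/(1 − Γ) = 78.8·(1.81)/(0.195)

Z_L ≈ 729 Ω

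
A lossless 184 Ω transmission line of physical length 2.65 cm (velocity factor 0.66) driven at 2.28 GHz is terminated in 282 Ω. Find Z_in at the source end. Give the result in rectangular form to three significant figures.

λ = v/f = 0.66·c / 2.28 GHz = 0.0868 m
βl = 2π·l/λ = 2π × 0.305 = 110°
tan(βl) = tan(110°) = -2.77
Z_in = Z_0·(Z_L + jZ_0·tanβl)/(Z_0 + jZ_L·tanβl)
     = 184·(282 − j510)/(184 − j781)

Z_in ≈ 129 + j36.1 Ω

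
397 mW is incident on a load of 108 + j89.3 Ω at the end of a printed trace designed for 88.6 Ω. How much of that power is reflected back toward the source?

P_reflected ≈ 71.1 mW

|Γ| = |(19.4 + j89.3)/(196.6 + j89.3)| = 0.423
|Γ|² = 0.179
P_refl = |Γ|²·P_inc = 71.1 mW, P_del = (1 − |Γ|²)·P_inc = 326 mW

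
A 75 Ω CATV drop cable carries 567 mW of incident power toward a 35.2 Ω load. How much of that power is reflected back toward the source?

P_reflected ≈ 74 mW

Γ = (35.2 − 75)/(35.2 + 75) = -0.361
|Γ|² = 0.13
P_refl = |Γ|²·P_inc = 74 mW, P_del = (1 − |Γ|²)·P_inc = 493 mW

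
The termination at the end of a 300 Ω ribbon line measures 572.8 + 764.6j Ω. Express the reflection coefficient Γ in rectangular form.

Γ = (Z_L − Z_0)/(Z_L + Z_0) = (272.8 + j764.6)/(872.8 + j764.6)

Γ ≈ 0.611 + j0.341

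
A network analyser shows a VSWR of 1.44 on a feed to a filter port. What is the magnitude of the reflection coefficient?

|Γ| ≈ 0.18

|Γ| = (S − 1)/(S + 1) = (1.44 − 1)/(1.44 + 1) = 0.44/2.44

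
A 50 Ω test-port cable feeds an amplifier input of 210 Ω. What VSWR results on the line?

Γ = (210 − 50)/(210 + 50) = 0.615
VSWR = (1 + 0.615)/(1 − 0.615)

VSWR ≈ 4.2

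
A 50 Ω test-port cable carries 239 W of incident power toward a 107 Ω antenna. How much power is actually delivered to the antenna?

Γ = (107 − 50)/(107 + 50) = 0.363
|Γ|² = 0.132
P_refl = |Γ|²·P_inc = 31.5 W, P_del = (1 − |Γ|²)·P_inc = 207 W

P_delivered ≈ 207 W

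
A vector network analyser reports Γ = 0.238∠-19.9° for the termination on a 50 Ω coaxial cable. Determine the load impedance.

Z_L = Z_0·(1 + Γ)/(1 − Γ) = 50·(1.22 − j0.081)/(0.776 + j0.081)

Z_L ≈ 77.4 − j13.3 Ω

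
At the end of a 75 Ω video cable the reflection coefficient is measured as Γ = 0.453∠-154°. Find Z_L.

Z_L = Z_0·(1 + Γ)/(1 − Γ) = 75·(0.593 − j0.199)/(1.41 + j0.199)

Z_L ≈ 29.5 − j14.7 Ω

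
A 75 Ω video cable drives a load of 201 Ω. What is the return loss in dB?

RL ≈ 6.81 dB

Γ = (201 − 75)/(201 + 75) = 0.457
RL = −20·log₁₀|Γ| = −20·log₁₀(0.457)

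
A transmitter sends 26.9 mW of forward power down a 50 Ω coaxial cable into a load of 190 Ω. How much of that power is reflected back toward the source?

P_reflected ≈ 9.15 mW

Γ = (190 − 50)/(190 + 50) = 0.583
|Γ|² = 0.34
P_refl = |Γ|²·P_inc = 9.15 mW, P_del = (1 − |Γ|²)·P_inc = 17.7 mW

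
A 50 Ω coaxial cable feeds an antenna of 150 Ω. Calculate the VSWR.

VSWR ≈ 3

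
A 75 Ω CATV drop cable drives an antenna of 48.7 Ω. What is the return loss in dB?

RL ≈ 13.4 dB

Γ = (48.7 − 75)/(48.7 + 75) = -0.213
RL = −20·log₁₀|Γ| = −20·log₁₀(0.213)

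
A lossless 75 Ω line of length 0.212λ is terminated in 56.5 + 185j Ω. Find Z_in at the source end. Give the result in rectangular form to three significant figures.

βl = 2π × 0.212 = 76.3°
tan(βl) = tan(76.3°) = 4.11
Z_in = Z_0·(Z_L + jZ_0·tanβl)/(Z_0 + jZ_L·tanβl)
     = 75·(56.5 + j493)/(-685 + j232)

Z_in ≈ 10.9 − j50.3 Ω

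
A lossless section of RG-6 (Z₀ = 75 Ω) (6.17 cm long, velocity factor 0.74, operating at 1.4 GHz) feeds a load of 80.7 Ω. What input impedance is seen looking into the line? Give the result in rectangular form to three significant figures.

Z_in ≈ 75.8 + j5.47 Ω

λ = v/f = 0.74·c / 1.4 GHz = 0.159 m
βl = 2π·l/λ = 2π × 0.389 = 140°
tan(βl) = tan(140°) = -0.837
Z_in = Z_0·(Z_L + jZ_0·tanβl)/(Z_0 + jZ_L·tanβl)
     = 75·(80.7 − j62.8)/(75 − j67.5)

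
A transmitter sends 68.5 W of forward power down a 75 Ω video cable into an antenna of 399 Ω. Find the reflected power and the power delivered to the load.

P_reflected ≈ 32 W; P_delivered ≈ 36.5 W

Γ = (399 − 75)/(399 + 75) = 0.684
|Γ|² = 0.467
P_refl = |Γ|²·P_inc = 32 W, P_del = (1 − |Γ|²)·P_inc = 36.5 W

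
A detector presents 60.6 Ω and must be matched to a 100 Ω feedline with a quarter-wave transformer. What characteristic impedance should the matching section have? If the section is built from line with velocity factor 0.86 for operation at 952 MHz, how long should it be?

Z_qwt = √(Z_0·R_L) = √(100 × 60.6) = √6060
λ = 0.86·c/f = 0.271 m, so l = λ/4 = 0.0678 m

Z_qwt ≈ 77.8 Ω; length ≈ 6.78 cm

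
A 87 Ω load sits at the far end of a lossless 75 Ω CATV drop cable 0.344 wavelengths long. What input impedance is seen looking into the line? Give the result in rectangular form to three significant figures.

βl = 2π × 0.344 = 124°
tan(βl) = tan(124°) = -1.49
Z_in = Z_0·(Z_L + jZ_0·tanβl)/(Z_0 + jZ_L·tanβl)
     = 75·(87 − j112)/(75 − j130)

Z_in ≈ 70.3 + j9.68 Ω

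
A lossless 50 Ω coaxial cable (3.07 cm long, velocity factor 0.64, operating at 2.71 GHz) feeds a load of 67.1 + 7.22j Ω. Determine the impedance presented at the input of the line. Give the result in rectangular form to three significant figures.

λ = v/f = 0.64·c / 2.71 GHz = 0.0708 m
βl = 2π·l/λ = 2π × 0.433 = 156°
tan(βl) = tan(156°) = -0.445
Z_in = Z_0·(Z_L + jZ_0·tanβl)/(Z_0 + jZ_L·tanβl)
     = 50·(67.1 − j15)/(53.2 − j29.9)

Z_in ≈ 54 + j16.2 Ω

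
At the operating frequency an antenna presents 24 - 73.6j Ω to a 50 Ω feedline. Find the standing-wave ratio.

VSWR ≈ 6.93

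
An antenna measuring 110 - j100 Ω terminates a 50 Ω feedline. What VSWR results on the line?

VSWR ≈ 4.24

Γ = (Z_L − Z_0)/(Z_L + Z_0) = (60 − j100)/(160 − j100)
|Γ| = 117/189 = 0.618
VSWR = (1 + |Γ|)/(1 − |Γ|) = 1.62/0.382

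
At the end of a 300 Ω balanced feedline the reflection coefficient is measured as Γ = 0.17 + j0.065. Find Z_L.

Z_L ≈ 418 + j56.3 Ω

Z_L = Z_0·(1 + Γ)/(1 − Γ) = 300·(1.17 + j0.065)/(0.83 − j0.065)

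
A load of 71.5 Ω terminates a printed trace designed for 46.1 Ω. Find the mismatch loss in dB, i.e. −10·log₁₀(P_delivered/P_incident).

mismatch loss ≈ 0.207 dB

Γ = (71.5 − 46.1)/(71.5 + 46.1) = 0.216
|Γ|² = 0.0467, so P_del/P_inc = 1 − |Γ|² = 0.953
ML = −10·log₁₀(1 − |Γ|²)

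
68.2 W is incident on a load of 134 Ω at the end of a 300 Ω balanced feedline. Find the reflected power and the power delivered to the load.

P_reflected ≈ 9.98 W; P_delivered ≈ 58.2 W

Γ = (134 − 300)/(134 + 300) = -0.382
|Γ|² = 0.146
P_refl = |Γ|²·P_inc = 9.98 W, P_del = (1 − |Γ|²)·P_inc = 58.2 W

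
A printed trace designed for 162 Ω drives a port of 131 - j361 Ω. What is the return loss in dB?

RL ≈ 2.17 dB

Γ = (-31 − j361)/(293 − j361), |Γ| = 0.779
RL = −20·log₁₀|Γ| = −20·log₁₀(0.779)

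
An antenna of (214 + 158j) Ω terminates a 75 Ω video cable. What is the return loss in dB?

Γ = (139 + j158)/(289 + j158), |Γ| = 0.639
RL = −20·log₁₀|Γ| = −20·log₁₀(0.639)

RL ≈ 3.89 dB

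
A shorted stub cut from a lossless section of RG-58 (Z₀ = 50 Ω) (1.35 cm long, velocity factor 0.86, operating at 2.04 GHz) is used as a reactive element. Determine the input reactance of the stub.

X_in ≈ 39.7 Ω (inductive)

λ = v/f = 0.86·c / 2.04 GHz = 0.126 m
βl = 2π·l/λ = 2π × 0.107 = 38.4°
tan(βl) = 0.793
For a shorted stub, Z_in = jZ_0·tan(βl)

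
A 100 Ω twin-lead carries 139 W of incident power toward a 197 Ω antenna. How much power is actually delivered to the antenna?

P_delivered ≈ 124 W

Γ = (197 − 100)/(197 + 100) = 0.327
|Γ|² = 0.107
P_refl = |Γ|²·P_inc = 14.8 W, P_del = (1 − |Γ|²)·P_inc = 124 W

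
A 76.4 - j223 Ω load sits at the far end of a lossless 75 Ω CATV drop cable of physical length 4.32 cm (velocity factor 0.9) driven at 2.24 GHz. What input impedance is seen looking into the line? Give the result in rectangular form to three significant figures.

Z_in ≈ 22.1 + j108 Ω

λ = v/f = 0.9·c / 2.24 GHz = 0.121 m
βl = 2π·l/λ = 2π × 0.358 = 129°
tan(βl) = tan(129°) = -1.23
Z_in = Z_0·(Z_L + jZ_0·tanβl)/(Z_0 + jZ_L·tanβl)
     = 75·(76.4 − j316)/(-200 − j94.3)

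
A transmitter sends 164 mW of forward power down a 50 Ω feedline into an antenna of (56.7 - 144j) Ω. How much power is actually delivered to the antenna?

P_delivered ≈ 57.9 mW

|Γ| = |(6.7 − j144)/(106.7 − j144)| = 0.804
|Γ|² = 0.647
P_refl = |Γ|²·P_inc = 106 mW, P_del = (1 − |Γ|²)·P_inc = 57.9 mW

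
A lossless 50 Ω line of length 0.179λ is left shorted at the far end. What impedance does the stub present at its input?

Z_in ≈ +j105 Ω

βl = 2π × 0.179 = 64.4°
tan(βl) = 2.09
For a shorted stub, Z_in = jZ_0·tan(βl)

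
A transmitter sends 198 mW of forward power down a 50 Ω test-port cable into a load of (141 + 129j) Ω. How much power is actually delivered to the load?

|Γ| = |(91 + j129)/(191 + j129)| = 0.685
|Γ|² = 0.469
P_refl = |Γ|²·P_inc = 92.9 mW, P_del = (1 − |Γ|²)·P_inc = 105 mW

P_delivered ≈ 105 mW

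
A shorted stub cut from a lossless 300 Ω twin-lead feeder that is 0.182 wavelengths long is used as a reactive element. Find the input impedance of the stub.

βl = 2π × 0.182 = 65.5°
tan(βl) = 2.2
For a shorted stub, Z_in = jZ_0·tan(βl)

Z_in ≈ +j659 Ω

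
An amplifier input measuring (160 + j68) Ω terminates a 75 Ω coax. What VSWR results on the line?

Γ = (Z_L − Z_0)/(Z_L + Z_0) = (85 + j68)/(235 + j68)
|Γ| = 109/245 = 0.445
VSWR = (1 + |Γ|)/(1 − |Γ|) = 1.44/0.555

VSWR ≈ 2.6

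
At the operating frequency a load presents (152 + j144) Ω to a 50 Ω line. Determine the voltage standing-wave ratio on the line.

Γ = (Z_L − Z_0)/(Z_L + Z_0) = (102 + j144)/(202 + j144)
|Γ| = 176/248 = 0.711
VSWR = (1 + |Γ|)/(1 − |Γ|) = 1.71/0.289

VSWR ≈ 5.93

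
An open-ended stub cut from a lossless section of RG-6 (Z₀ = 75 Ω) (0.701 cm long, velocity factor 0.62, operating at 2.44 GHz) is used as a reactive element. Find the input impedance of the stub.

λ = v/f = 0.62·c / 2.44 GHz = 0.0762 m
βl = 2π·l/λ = 2π × 0.092 = 33.1°
tan(βl) = 0.652
For an open-ended stub, Z_in = −jZ_0·cot(βl) = −jZ_0/tan(βl)

Z_in ≈ −j115 Ω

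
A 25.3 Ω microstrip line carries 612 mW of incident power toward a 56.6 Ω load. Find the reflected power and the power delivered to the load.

P_reflected ≈ 89.4 mW; P_delivered ≈ 523 mW

Γ = (56.6 − 25.3)/(56.6 + 25.3) = 0.382
|Γ|² = 0.146
P_refl = |Γ|²·P_inc = 89.4 mW, P_del = (1 − |Γ|²)·P_inc = 523 mW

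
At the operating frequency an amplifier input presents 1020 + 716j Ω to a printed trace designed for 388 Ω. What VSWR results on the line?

VSWR ≈ 4.06

Γ = (Z_L − Z_0)/(Z_L + Z_0) = (632 + j716)/(1408 + j716)
|Γ| = 955/1580 = 0.605
VSWR = (1 + |Γ|)/(1 − |Γ|) = 1.6/0.395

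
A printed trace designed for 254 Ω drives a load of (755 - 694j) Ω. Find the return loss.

Γ = (501 − j694)/(1009 − j694), |Γ| = 0.699
RL = −20·log₁₀|Γ| = −20·log₁₀(0.699)

RL ≈ 3.11 dB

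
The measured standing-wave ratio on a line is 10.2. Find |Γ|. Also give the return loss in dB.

|Γ| ≈ 0.821; return loss ≈ 1.71 dB

|Γ| = (S − 1)/(S + 1) = (10.2 − 1)/(10.2 + 1) = 9.2/11.2
RL = −20·log₁₀|Γ| = −20·log₁₀(0.821)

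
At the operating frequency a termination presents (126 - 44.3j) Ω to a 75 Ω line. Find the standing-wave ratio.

VSWR ≈ 1.98

Γ = (Z_L − Z_0)/(Z_L + Z_0) = (51 − j44.3)/(201 − j44.3)
|Γ| = 67.6/206 = 0.328
VSWR = (1 + |Γ|)/(1 − |Γ|) = 1.33/0.672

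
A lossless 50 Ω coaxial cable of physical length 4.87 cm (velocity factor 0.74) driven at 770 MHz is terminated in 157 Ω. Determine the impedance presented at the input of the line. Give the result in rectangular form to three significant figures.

λ = v/f = 0.74·c / 770 MHz = 0.288 m
βl = 2π·l/λ = 2π × 0.169 = 60.8°
tan(βl) = tan(60.8°) = 1.79
Z_in = Z_0·(Z_L + jZ_0·tanβl)/(Z_0 + jZ_L·tanβl)
     = 50·(157 + j89.5)/(50 + j281)

Z_in ≈ 20.3 − j24.3 Ω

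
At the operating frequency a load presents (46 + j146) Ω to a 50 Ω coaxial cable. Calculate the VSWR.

VSWR ≈ 11.2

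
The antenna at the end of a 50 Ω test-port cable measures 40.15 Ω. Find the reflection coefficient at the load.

Γ = -0.109

Γ = (Z_L − Z_0)/(Z_L + Z_0) = (40.15 − 50)/(40.15 + 50) = -9.85/90.15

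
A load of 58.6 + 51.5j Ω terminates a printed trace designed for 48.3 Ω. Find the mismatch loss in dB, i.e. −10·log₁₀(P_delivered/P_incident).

Γ = (10.3 + j51.5)/(106.9 + j51.5), |Γ| = 0.443
|Γ|² = 0.196, so P_del/P_inc = 1 − |Γ|² = 0.804
ML = −10·log₁₀(1 − |Γ|²)

mismatch loss ≈ 0.947 dB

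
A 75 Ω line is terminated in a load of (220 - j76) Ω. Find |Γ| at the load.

|Γ| ≈ 0.537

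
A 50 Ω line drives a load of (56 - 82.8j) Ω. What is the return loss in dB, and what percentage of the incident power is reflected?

Γ = (6 − j82.8)/(106 − j82.8), |Γ| = 0.617
RL = −20·log₁₀(0.617) = 4.19 dB
P_refl/P_inc = |Γ|² = 0.381

RL ≈ 4.19 dB; 38.1% of incident power reflected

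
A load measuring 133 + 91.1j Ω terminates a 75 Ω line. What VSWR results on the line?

VSWR ≈ 2.81

Γ = (Z_L − Z_0)/(Z_L + Z_0) = (58 + j91.1)/(208 + j91.1)
|Γ| = 108/227 = 0.476
VSWR = (1 + |Γ|)/(1 − |Γ|) = 1.48/0.524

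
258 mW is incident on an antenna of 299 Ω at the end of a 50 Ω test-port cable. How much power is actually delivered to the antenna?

Γ = (299 − 50)/(299 + 50) = 0.713
|Γ|² = 0.509
P_refl = |Γ|²·P_inc = 131 mW, P_del = (1 − |Γ|²)·P_inc = 127 mW

P_delivered ≈ 127 mW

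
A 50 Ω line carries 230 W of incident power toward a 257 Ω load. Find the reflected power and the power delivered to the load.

P_reflected ≈ 105 W; P_delivered ≈ 125 W

Γ = (257 − 50)/(257 + 50) = 0.674
|Γ|² = 0.455
P_refl = |Γ|²·P_inc = 105 W, P_del = (1 − |Γ|²)·P_inc = 125 W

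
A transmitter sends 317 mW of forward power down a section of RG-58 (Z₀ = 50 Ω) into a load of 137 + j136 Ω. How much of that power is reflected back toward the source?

|Γ| = |(87 + j136)/(187 + j136)| = 0.698
|Γ|² = 0.488
P_refl = |Γ|²·P_inc = 155 mW, P_del = (1 − |Γ|²)·P_inc = 162 mW

P_reflected ≈ 155 mW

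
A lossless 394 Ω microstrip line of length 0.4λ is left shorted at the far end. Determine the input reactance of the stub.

X_in ≈ -286 Ω (capacitive)

βl = 2π × 0.4 = 144°
tan(βl) = -0.727
For a shorted stub, Z_in = jZ_0·tan(βl)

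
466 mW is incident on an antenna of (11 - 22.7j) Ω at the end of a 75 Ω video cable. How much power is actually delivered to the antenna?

P_delivered ≈ 194 mW

|Γ| = |(-64 − j22.7)/(86 − j22.7)| = 0.763
|Γ|² = 0.583
P_refl = |Γ|²·P_inc = 272 mW, P_del = (1 − |Γ|²)·P_inc = 194 mW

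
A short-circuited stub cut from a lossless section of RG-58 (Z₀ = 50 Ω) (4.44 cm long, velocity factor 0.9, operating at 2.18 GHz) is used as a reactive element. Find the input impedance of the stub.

λ = v/f = 0.9·c / 2.18 GHz = 0.124 m
βl = 2π·l/λ = 2π × 0.358 = 129°
tan(βl) = -1.23
For a short-circuited stub, Z_in = jZ_0·tan(βl)

Z_in ≈ −j61.6 Ω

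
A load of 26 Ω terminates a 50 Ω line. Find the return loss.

RL ≈ 10 dB

Γ = (26 − 50)/(26 + 50) = -0.316
RL = −20·log₁₀|Γ| = −20·log₁₀(0.316)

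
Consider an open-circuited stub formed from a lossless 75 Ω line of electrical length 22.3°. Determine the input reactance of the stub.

tan(βl) = 0.41
For an open-circuited stub, Z_in = −jZ_0·cot(βl) = −jZ_0/tan(βl)

X_in ≈ -183 Ω (capacitive)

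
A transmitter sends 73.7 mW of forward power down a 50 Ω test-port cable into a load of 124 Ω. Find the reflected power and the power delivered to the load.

Γ = (124 − 50)/(124 + 50) = 0.425
|Γ|² = 0.181
P_refl = |Γ|²·P_inc = 13.3 mW, P_del = (1 − |Γ|²)·P_inc = 60.4 mW

P_reflected ≈ 13.3 mW; P_delivered ≈ 60.4 mW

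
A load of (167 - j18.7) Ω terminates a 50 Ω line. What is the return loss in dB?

RL ≈ 5.29 dB

Γ = (117 − j18.7)/(217 − j18.7), |Γ| = 0.544
RL = −20·log₁₀|Γ| = −20·log₁₀(0.544)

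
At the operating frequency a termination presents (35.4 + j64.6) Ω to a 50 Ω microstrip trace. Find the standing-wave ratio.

Γ = (Z_L − Z_0)/(Z_L + Z_0) = (-14.6 + j64.6)/(85.4 + j64.6)
|Γ| = 66.2/107 = 0.618
VSWR = (1 + |Γ|)/(1 − |Γ|) = 1.62/0.382

VSWR ≈ 4.24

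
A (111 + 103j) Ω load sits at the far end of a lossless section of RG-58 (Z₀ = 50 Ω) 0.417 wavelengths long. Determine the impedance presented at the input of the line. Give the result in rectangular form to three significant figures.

Z_in ≈ 23.1 + j47.5 Ω

βl = 2π × 0.417 = 150°
tan(βl) = tan(150°) = -0.575
Z_in = Z_0·(Z_L + jZ_0·tanβl)/(Z_0 + jZ_L·tanβl)
     = 50·(111 + j74.3)/(109 − j63.8)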